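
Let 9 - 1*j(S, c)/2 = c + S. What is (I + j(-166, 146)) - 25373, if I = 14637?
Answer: -10678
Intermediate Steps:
j(S, c) = 18 - 2*S - 2*c (j(S, c) = 18 - 2*(c + S) = 18 - 2*(S + c) = 18 + (-2*S - 2*c) = 18 - 2*S - 2*c)
(I + j(-166, 146)) - 25373 = (14637 + (18 - 2*(-166) - 2*146)) - 25373 = (14637 + (18 + 332 - 292)) - 25373 = (14637 + 58) - 25373 = 14695 - 25373 = -10678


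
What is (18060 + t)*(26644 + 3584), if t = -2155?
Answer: 480776340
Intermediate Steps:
(18060 + t)*(26644 + 3584) = (18060 - 2155)*(26644 + 3584) = 15905*30228 = 480776340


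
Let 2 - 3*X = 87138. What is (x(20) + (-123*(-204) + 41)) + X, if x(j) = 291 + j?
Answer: -10804/3 ≈ -3601.3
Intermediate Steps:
X = -87136/3 (X = ⅔ - ⅓*87138 = ⅔ - 29046 = -87136/3 ≈ -29045.)
(x(20) + (-123*(-204) + 41)) + X = ((291 + 20) + (-123*(-204) + 41)) - 87136/3 = (311 + (25092 + 41)) - 87136/3 = (311 + 25133) - 87136/3 = 25444 - 87136/3 = -10804/3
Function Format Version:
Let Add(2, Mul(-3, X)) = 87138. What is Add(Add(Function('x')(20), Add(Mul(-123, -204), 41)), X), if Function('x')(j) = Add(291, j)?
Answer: Rational(-10804, 3) ≈ -3601.3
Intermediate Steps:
X = Rational(-87136, 3) (X = Add(Rational(2, 3), Mul(Rational(-1, 3), 87138)) = Add(Rational(2, 3), -29046) = Rational(-87136, 3) ≈ -29045.)
Add(Add(Function('x')(20), Add(Mul(-123, -204), 41)), X) = Add(Add(Add(291, 20), Add(Mul(-123, -204), 41)), Rational(-87136, 3)) = Add(Add(311, Add(25092, 41)), Rational(-87136, 3)) = Add(Add(311, 25133), Rational(-87136, 3)) = Add(25444, Rational(-87136, 3)) = Rational(-10804, 3)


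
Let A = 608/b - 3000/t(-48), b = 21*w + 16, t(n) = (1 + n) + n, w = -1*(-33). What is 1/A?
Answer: 13471/436952 ≈ 0.030829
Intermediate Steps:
w = 33
t(n) = 1 + 2*n
b = 709 (b = 21*33 + 16 = 693 + 16 = 709)
A = 436952/13471 (A = 608/709 - 3000/(1 + 2*(-48)) = 608*(1/709) - 3000/(1 - 96) = 608/709 - 3000/(-95) = 608/709 - 3000*(-1/95) = 608/709 + 600/19 = 436952/13471 ≈ 32.437)
1/A = 1/(436952/13471) = 13471/436952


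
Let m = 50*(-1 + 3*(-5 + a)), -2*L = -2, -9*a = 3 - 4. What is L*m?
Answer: -2350/3 ≈ -783.33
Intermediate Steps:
a = ⅑ (a = -(3 - 4)/9 = -⅑*(-1) = ⅑ ≈ 0.11111)
L = 1 (L = -½*(-2) = 1)
m = -2350/3 (m = 50*(-1 + 3*(-5 + ⅑)) = 50*(-1 + 3*(-44/9)) = 50*(-1 - 44/3) = 50*(-47/3) = -2350/3 ≈ -783.33)
L*m = 1*(-2350/3) = -2350/3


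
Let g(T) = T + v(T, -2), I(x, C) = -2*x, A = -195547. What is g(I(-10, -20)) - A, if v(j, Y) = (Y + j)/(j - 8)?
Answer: 391137/2 ≈ 1.9557e+5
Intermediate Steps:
v(j, Y) = (Y + j)/(-8 + j)
g(T) = T + (-2 + T)/(-8 + T)
g(I(-10, -20)) - A = (-2 - 2*(-10) + (-2*(-10))*(-8 - 2*(-10)))/(-8 - 2*(-10)) - 1*(-195547) = (-2 + 20 + 20*(-8 + 20))/(-8 + 20) + 195547 = (-2 + 20 + 20*12)/12 + 195547 = (-2 + 20 + 240)/12 + 195547 = (1/12)*258 + 195547 = 43/2 + 195547 = 391137/2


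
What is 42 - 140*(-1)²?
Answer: -98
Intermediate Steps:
42 - 140*(-1)² = 42 - 140*1 = 42 - 140 = -98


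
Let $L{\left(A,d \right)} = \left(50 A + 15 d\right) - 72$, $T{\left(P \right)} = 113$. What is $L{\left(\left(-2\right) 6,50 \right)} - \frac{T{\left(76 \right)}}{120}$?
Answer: $\frac{9247}{120} \approx 77.058$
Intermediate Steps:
$L{\left(A,d \right)} = -72 + 15 d + 50 A$ ($L{\left(A,d \right)} = \left(15 d + 50 A\right) - 72 = -72 + 15 d + 50 A$)
$L{\left(\left(-2\right) 6,50 \right)} - \frac{T{\left(76 \right)}}{120} = \left(-72 + 15 \cdot 50 + 50 \left(\left(-2\right) 6\right)\right) - \frac{113}{120} = \left(-72 + 750 + 50 \left(-12\right)\right) - 113 \cdot \frac{1}{120} = \left(-72 + 750 - 600\right) - \frac{113}{120} = 78 - \frac{113}{120} = \frac{9247}{120}$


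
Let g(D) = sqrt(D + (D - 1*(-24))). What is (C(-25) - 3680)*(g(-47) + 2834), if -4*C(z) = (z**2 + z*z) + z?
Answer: -22594065/2 - 15945*I*sqrt(70)/4 ≈ -1.1297e+7 - 33351.0*I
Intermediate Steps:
C(z) = -z**2/2 - z/4 (C(z) = -((z**2 + z*z) + z)/4 = -((z**2 + z**2) + z)/4 = -(2*z**2 + z)/4 = -(z + 2*z**2)/4 = -z**2/2 - z/4)
g(D) = sqrt(24 + 2*D) (g(D) = sqrt(D + (D + 24)) = sqrt(D + (24 + D)) = sqrt(24 + 2*D))
(C(-25) - 3680)*(g(-47) + 2834) = (-1/4*(-25)*(1 + 2*(-25)) - 3680)*(sqrt(24 + 2*(-47)) + 2834) = (-1/4*(-25)*(1 - 50) - 3680)*(sqrt(24 - 94) + 2834) = (-1/4*(-25)*(-49) - 3680)*(sqrt(-70) + 2834) = (-1225/4 - 3680)*(I*sqrt(70) + 2834) = -15945*(2834 + I*sqrt(70))/4 = -22594065/2 - 15945*I*sqrt(70)/4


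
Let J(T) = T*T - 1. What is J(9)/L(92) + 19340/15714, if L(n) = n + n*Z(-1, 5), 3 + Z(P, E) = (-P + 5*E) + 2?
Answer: 2969900/2349243 ≈ 1.2642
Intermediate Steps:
Z(P, E) = -1 - P + 5*E (Z(P, E) = -3 + ((-P + 5*E) + 2) = -3 + (2 - P + 5*E) = -1 - P + 5*E)
L(n) = 26*n (L(n) = n + n*(-1 - 1*(-1) + 5*5) = n + n*(-1 + 1 + 25) = n + n*25 = n + 25*n = 26*n)
J(T) = -1 + T² (J(T) = T² - 1 = -1 + T²)
J(9)/L(92) + 19340/15714 = (-1 + 9²)/((26*92)) + 19340/15714 = (-1 + 81)/2392 + 19340*(1/15714) = 80*(1/2392) + 9670/7857 = 10/299 + 9670/7857 = 2969900/2349243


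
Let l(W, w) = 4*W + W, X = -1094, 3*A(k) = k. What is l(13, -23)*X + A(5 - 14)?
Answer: -71113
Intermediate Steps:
A(k) = k/3
l(W, w) = 5*W
l(13, -23)*X + A(5 - 14) = (5*13)*(-1094) + (5 - 14)/3 = 65*(-1094) + (⅓)*(-9) = -71110 - 3 = -71113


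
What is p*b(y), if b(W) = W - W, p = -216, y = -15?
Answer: 0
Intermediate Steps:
b(W) = 0
p*b(y) = -216*0 = 0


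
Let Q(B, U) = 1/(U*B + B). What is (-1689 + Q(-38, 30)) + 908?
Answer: -920019/1178 ≈ -781.00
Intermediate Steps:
Q(B, U) = 1/(B + B*U) (Q(B, U) = 1/(B*U + B) = 1/(B + B*U))
(-1689 + Q(-38, 30)) + 908 = (-1689 + 1/((-38)*(1 + 30))) + 908 = (-1689 - 1/38/31) + 908 = (-1689 - 1/38*1/31) + 908 = (-1689 - 1/1178) + 908 = -1989643/1178 + 908 = -920019/1178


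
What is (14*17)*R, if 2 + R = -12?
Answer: -3332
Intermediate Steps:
R = -14 (R = -2 - 12 = -14)
(14*17)*R = (14*17)*(-14) = 238*(-14) = -3332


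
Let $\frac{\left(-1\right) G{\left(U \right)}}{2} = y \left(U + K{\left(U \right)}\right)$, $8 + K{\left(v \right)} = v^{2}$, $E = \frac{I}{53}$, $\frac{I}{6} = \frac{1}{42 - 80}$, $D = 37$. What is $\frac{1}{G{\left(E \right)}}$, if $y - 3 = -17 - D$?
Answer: $- \frac{1014049}{827771208} \approx -0.001225$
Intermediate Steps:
$I = - \frac{3}{19}$ ($I = \frac{6}{42 - 80} = \frac{6}{-38} = 6 \left(- \frac{1}{38}\right) = - \frac{3}{19} \approx -0.15789$)
$y = -51$ ($y = 3 - 54 = -51$)
$E = - \frac{3}{1007}$ ($E = - \frac{3}{19 \cdot 53} = \left(- \frac{3}{19}\right) \frac{1}{53} = - \frac{3}{1007} \approx -0.0029791$)
$K{\left(v \right)} = -8 + v^{2}$
$G{\left(U \right)} = -816 + 102 U + 102 U^{2}$ ($G{\left(U \right)} = - 2 \left(- 51 \left(U + \left(-8 + U^{2}\right)\right)\right) = - 2 \left(- 51 \left(-8 + U + U^{2}\right)\right) = - 2 \left(408 - 51 U - 51 U^{2}\right) = -816 + 102 U + 102 U^{2}$)
$\frac{1}{G{\left(E \right)}} = \frac{1}{-816 + 102 \left(- \frac{3}{1007}\right) + 102 \left(- \frac{3}{1007}\right)^{2}} = \frac{1}{-816 - \frac{306}{1007} + 102 \cdot \frac{9}{1014049}} = \frac{1}{-816 - \frac{306}{1007} + \frac{918}{1014049}} = \frac{1}{- \frac{827771208}{1014049}} = - \frac{1014049}{827771208}$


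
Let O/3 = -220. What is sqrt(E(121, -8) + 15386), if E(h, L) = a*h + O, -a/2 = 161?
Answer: 2*I*sqrt(6059) ≈ 155.68*I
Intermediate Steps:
O = -660 (O = 3*(-220) = -660)
a = -322 (a = -2*161 = -322)
E(h, L) = -660 - 322*h (E(h, L) = -322*h - 660 = -660 - 322*h)
sqrt(E(121, -8) + 15386) = sqrt((-660 - 322*121) + 15386) = sqrt((-660 - 38962) + 15386) = sqrt(-39622 + 15386) = sqrt(-24236) = 2*I*sqrt(6059)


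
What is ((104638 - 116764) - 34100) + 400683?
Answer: 354457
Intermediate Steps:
((104638 - 116764) - 34100) + 400683 = (-12126 - 34100) + 400683 = -46226 + 400683 = 354457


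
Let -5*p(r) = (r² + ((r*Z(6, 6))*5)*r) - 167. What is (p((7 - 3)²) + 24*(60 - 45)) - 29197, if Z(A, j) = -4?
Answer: -139154/5 ≈ -27831.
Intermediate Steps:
p(r) = 167/5 + 19*r²/5 (p(r) = -((r² + ((r*(-4))*5)*r) - 167)/5 = -((r² + (-4*r*5)*r) - 167)/5 = -((r² + (-20*r)*r) - 167)/5 = -((r² - 20*r²) - 167)/5 = -(-19*r² - 167)/5 = -(-167 - 19*r²)/5 = 167/5 + 19*r²/5)
(p((7 - 3)²) + 24*(60 - 45)) - 29197 = ((167/5 + 19*((7 - 3)²)²/5) + 24*(60 - 45)) - 29197 = ((167/5 + 19*(4²)²/5) + 24*15) - 29197 = ((167/5 + (19/5)*16²) + 360) - 29197 = ((167/5 + (19/5)*256) + 360) - 29197 = ((167/5 + 4864/5) + 360) - 29197 = (5031/5 + 360) - 29197 = 6831/5 - 29197 = -139154/5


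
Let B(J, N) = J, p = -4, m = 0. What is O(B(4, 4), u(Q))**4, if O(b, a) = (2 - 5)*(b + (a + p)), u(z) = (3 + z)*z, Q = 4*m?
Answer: 0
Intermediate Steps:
Q = 0 (Q = 4*0 = 0)
u(z) = z*(3 + z)
O(b, a) = 12 - 3*a - 3*b (O(b, a) = (2 - 5)*(b + (a - 4)) = -3*(b + (-4 + a)) = -3*(-4 + a + b) = 12 - 3*a - 3*b)
O(B(4, 4), u(Q))**4 = (12 - 0*(3 + 0) - 3*4)**4 = (12 - 0*3 - 12)**4 = (12 - 3*0 - 12)**4 = (12 + 0 - 12)**4 = 0**4 = 0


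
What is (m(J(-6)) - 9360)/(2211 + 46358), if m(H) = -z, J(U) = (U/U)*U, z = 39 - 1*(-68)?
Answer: -9467/48569 ≈ -0.19492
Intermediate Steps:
z = 107 (z = 39 + 68 = 107)
J(U) = U (J(U) = 1*U = U)
m(H) = -107 (m(H) = -1*107 = -107)
(m(J(-6)) - 9360)/(2211 + 46358) = (-107 - 9360)/(2211 + 46358) = -9467/48569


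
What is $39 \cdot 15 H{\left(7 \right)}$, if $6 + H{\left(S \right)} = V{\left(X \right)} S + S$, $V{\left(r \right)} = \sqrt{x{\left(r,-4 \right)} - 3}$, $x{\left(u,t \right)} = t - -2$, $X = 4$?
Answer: $585 + 4095 i \sqrt{5} \approx 585.0 + 9156.7 i$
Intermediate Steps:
$x{\left(u,t \right)} = 2 + t$ ($x{\left(u,t \right)} = t + 2 = 2 + t$)
$V{\left(r \right)} = i \sqrt{5}$ ($V{\left(r \right)} = \sqrt{\left(2 - 4\right) - 3} = \sqrt{-2 - 3} = \sqrt{-5} = i \sqrt{5}$)
$H{\left(S \right)} = -6 + S + i S \sqrt{5}$ ($H{\left(S \right)} = -6 + \left(i \sqrt{5} S + S\right) = -6 + \left(i S \sqrt{5} + S\right) = -6 + \left(S + i S \sqrt{5}\right) = -6 + S + i S \sqrt{5}$)
$39 \cdot 15 H{\left(7 \right)} = 39 \cdot 15 \left(-6 + 7 + i 7 \sqrt{5}\right) = 585 \left(-6 + 7 + 7 i \sqrt{5}\right) = 585 \left(1 + 7 i \sqrt{5}\right) = 585 + 4095 i \sqrt{5}$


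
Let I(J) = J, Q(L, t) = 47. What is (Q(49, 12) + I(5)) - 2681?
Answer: -2629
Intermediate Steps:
(Q(49, 12) + I(5)) - 2681 = (47 + 5) - 2681 = 52 - 2681 = -2629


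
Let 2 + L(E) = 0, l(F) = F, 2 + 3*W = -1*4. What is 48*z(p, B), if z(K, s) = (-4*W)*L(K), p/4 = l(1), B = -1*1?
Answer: -768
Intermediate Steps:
W = -2 (W = -⅔ + (-1*4)/3 = -⅔ + (⅓)*(-4) = -⅔ - 4/3 = -2)
L(E) = -2 (L(E) = -2 + 0 = -2)
B = -1
p = 4 (p = 4*1 = 4)
z(K, s) = -16 (z(K, s) = -4*(-2)*(-2) = 8*(-2) = -16)
48*z(p, B) = 48*(-16) = -768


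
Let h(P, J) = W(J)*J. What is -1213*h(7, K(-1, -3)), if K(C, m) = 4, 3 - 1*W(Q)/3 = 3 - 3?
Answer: -43668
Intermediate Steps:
W(Q) = 9 (W(Q) = 9 - 3*(3 - 3) = 9 - 3*0 = 9 + 0 = 9)
h(P, J) = 9*J
-1213*h(7, K(-1, -3)) = -10917*4 = -1213*36 = -43668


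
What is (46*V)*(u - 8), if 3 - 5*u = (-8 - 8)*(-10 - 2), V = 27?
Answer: -284418/5 ≈ -56884.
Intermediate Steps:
u = -189/5 (u = ⅗ - (-8 - 8)*(-10 - 2)/5 = ⅗ - (-16)*(-12)/5 = ⅗ - ⅕*192 = ⅗ - 192/5 = -189/5 ≈ -37.800)
(46*V)*(u - 8) = (46*27)*(-189/5 - 8) = 1242*(-229/5) = -284418/5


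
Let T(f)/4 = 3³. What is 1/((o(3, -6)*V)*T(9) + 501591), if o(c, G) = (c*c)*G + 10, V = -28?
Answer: 1/634647 ≈ 1.5757e-6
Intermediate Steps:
o(c, G) = 10 + G*c² (o(c, G) = c²*G + 10 = G*c² + 10 = 10 + G*c²)
T(f) = 108 (T(f) = 4*3³ = 4*27 = 108)
1/((o(3, -6)*V)*T(9) + 501591) = 1/(((10 - 6*3²)*(-28))*108 + 501591) = 1/(((10 - 6*9)*(-28))*108 + 501591) = 1/(((10 - 54)*(-28))*108 + 501591) = 1/(-44*(-28)*108 + 501591) = 1/(1232*108 + 501591) = 1/(133056 + 501591) = 1/634647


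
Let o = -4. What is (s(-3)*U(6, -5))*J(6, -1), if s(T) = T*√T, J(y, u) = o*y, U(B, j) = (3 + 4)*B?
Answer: 3024*I*√3 ≈ 5237.7*I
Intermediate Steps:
U(B, j) = 7*B
J(y, u) = -4*y
s(T) = T^(3/2)
(s(-3)*U(6, -5))*J(6, -1) = ((-3)^(3/2)*(7*6))*(-4*6) = (-3*I*√3*42)*(-24) = -126*I*√3*(-24) = 3024*I*√3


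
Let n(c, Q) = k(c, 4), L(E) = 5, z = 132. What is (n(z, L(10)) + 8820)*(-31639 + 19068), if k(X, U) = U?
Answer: -110926504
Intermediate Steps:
n(c, Q) = 4
(n(z, L(10)) + 8820)*(-31639 + 19068) = (4 + 8820)*(-31639 + 19068) = 8824*(-12571) = -110926504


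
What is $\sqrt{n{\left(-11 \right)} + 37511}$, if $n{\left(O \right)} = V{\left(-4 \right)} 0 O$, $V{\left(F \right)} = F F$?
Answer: $\sqrt{37511} \approx 193.68$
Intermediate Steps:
$V{\left(F \right)} = F^{2}$
$n{\left(O \right)} = 0$ ($n{\left(O \right)} = \left(-4\right)^{2} \cdot 0 O = 16 \cdot 0 O = 0 O = 0$)
$\sqrt{n{\left(-11 \right)} + 37511} = \sqrt{0 + 37511} = \sqrt{37511}$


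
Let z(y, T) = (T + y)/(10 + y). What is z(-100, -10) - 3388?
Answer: -30481/9 ≈ -3386.8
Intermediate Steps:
z(y, T) = (T + y)/(10 + y)
z(-100, -10) - 3388 = (-10 - 100)/(10 - 100) - 3388 = -110/(-90) - 3388 = -1/90*(-110) - 3388 = 11/9 - 3388 = -30481/9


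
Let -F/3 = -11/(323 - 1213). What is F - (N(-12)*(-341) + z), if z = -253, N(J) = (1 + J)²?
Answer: 36947427/890 ≈ 41514.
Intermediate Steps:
F = -33/890 (F = -(-33)/(323 - 1213) = -(-33)/(-890) = -(-33)*(-1)/890 = -3*11/890 = -33/890 ≈ -0.037079)
F - (N(-12)*(-341) + z) = -33/890 - ((1 - 12)²*(-341) - 253) = -33/890 - ((-11)²*(-341) - 253) = -33/890 - (121*(-341) - 253) = -33/890 - (-41261 - 253) = -33/890 - 1*(-41514) = -33/890 + 41514 = 36947427/890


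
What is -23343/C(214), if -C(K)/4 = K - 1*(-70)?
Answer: 23343/1136 ≈ 20.548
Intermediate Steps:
C(K) = -280 - 4*K (C(K) = -4*(K - 1*(-70)) = -4*(K + 70) = -4*(70 + K) = -280 - 4*K)
-23343/C(214) = -23343/(-280 - 4*214) = -23343/(-280 - 856) = -23343/(-1136) = -23343*(-1/1136) = 23343/1136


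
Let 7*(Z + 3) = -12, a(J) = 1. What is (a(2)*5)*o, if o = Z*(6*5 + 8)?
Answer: -6270/7 ≈ -895.71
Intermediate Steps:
Z = -33/7 (Z = -3 + (⅐)*(-12) = -3 - 12/7 = -33/7 ≈ -4.7143)
o = -1254/7 (o = -33*(6*5 + 8)/7 = -33*(30 + 8)/7 = -33/7*38 = -1254/7 ≈ -179.14)
(a(2)*5)*o = (1*5)*(-1254/7) = 5*(-1254/7) = -6270/7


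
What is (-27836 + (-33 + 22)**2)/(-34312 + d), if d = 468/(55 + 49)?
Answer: 11086/13723 ≈ 0.80784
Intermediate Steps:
d = 9/2 (d = 468/104 = 468*(1/104) = 9/2 ≈ 4.5000)
(-27836 + (-33 + 22)**2)/(-34312 + d) = (-27836 + (-33 + 22)**2)/(-34312 + 9/2) = (-27836 + (-11)**2)/(-68615/2) = (-27836 + 121)*(-2/68615) = -27715*(-2/68615) = 11086/13723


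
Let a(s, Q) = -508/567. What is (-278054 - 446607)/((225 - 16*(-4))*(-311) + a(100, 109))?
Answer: 410882787/50961901 ≈ 8.0625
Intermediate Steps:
a(s, Q) = -508/567 (a(s, Q) = -508*1/567 = -508/567)
(-278054 - 446607)/((225 - 16*(-4))*(-311) + a(100, 109)) = (-278054 - 446607)/((225 - 16*(-4))*(-311) - 508/567) = -724661/((225 + 64)*(-311) - 508/567) = -724661/(289*(-311) - 508/567) = -724661/(-89879 - 508/567) = -724661/(-50961901/567) = -724661*(-567/50961901) = 410882787/50961901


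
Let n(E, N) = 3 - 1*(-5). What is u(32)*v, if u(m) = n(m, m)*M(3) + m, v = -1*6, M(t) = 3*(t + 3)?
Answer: -1056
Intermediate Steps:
M(t) = 9 + 3*t (M(t) = 3*(3 + t) = 9 + 3*t)
n(E, N) = 8 (n(E, N) = 3 + 5 = 8)
v = -6
u(m) = 144 + m (u(m) = 8*(9 + 3*3) + m = 8*(9 + 9) + m = 8*18 + m = 144 + m)
u(32)*v = (144 + 32)*(-6) = 176*(-6) = -1056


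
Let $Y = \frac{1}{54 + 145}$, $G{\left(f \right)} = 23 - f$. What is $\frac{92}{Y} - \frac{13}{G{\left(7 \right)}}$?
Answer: $\frac{292915}{16} \approx 18307.0$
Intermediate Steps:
$Y = \frac{1}{199} \approx 0.0050251$
$\frac{92}{Y} - \frac{13}{G{\left(7 \right)}} = 92 \frac{1}{\frac{1}{199}} - \frac{13}{23 - 7} = 92 \cdot 199 - \frac{13}{23 - 7} = 18308 - \frac{13}{16} = \frac{292915}{16}$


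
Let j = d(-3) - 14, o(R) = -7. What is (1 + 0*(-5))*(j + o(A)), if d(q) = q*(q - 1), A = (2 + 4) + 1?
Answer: -9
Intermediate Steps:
A = 7 (A = 6 + 1 = 7)
d(q) = q*(-1 + q)
j = -2 (j = -3*(-1 - 3) - 14 = -3*(-4) - 14 = 12 - 14 = -2)
(1 + 0*(-5))*(j + o(A)) = (1 + 0*(-5))*(-2 - 7) = (1 + 0)*(-9) = 1*(-9) = -9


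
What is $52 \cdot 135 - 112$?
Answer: $6908$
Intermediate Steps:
$52 \cdot 135 - 112 = 7020 - 112 = 6908$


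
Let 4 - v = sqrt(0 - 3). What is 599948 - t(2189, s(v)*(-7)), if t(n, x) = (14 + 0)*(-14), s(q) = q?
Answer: 600144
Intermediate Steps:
v = 4 - I*sqrt(3) (v = 4 - sqrt(0 - 3) = 4 - sqrt(-3) = 4 - I*sqrt(3) ≈ 4.0 - 1.732*I)
t(n, x) = -196 (t(n, x) = 14*(-14) = -196)
599948 - t(2189, s(v)*(-7)) = 599948 - 1*(-196) = 599948 + 196 = 600144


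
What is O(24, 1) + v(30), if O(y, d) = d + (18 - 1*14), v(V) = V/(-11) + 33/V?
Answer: 371/110 ≈ 3.3727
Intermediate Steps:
v(V) = 33/V - V/11 (v(V) = V*(-1/11) + 33/V = -V/11 + 33/V = 33/V - V/11)
O(y, d) = 4 + d (O(y, d) = d + (18 - 14) = d + 4 = 4 + d)
O(24, 1) + v(30) = (4 + 1) + (33/30 - 1/11*30) = 5 + (33*(1/30) - 30/11) = 5 + (11/10 - 30/11) = 5 - 179/110 = 371/110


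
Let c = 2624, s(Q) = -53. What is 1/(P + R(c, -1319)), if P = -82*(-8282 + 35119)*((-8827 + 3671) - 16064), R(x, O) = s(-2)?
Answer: 1/46697453427 ≈ 2.1414e-11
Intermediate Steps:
R(x, O) = -53
P = 46697453480 (P = -2200634*(-5156 - 16064) = -2200634*(-21220) = -82*(-569481140) = 46697453480)
1/(P + R(c, -1319)) = 1/(46697453480 - 53) = 1/46697453427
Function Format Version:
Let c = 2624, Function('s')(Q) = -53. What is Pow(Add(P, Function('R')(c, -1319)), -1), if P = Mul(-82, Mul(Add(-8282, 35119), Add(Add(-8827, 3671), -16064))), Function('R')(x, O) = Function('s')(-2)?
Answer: Rational(1, 46697453427) ≈ 2.1414e-11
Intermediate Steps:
Function('R')(x, O) = -53
P = 46697453480 (P = Mul(-82, Mul(26837, Add(-5156, -16064))) = Mul(-82, Mul(26837, -21220)) = Mul(-82, -569481140) = 46697453480)
Pow(Add(P, Function('R')(c, -1319)), -1) = Pow(Add(46697453480, -53), -1) = Pow(46697453427, -1) = Rational(1, 46697453427)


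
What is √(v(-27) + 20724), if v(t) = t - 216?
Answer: √20481 ≈ 143.11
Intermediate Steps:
v(t) = -216 + t
√(v(-27) + 20724) = √((-216 - 27) + 20724) = √(-243 + 20724) = √20481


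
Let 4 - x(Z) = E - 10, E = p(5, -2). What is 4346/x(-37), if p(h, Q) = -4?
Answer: 2173/9 ≈ 241.44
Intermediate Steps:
E = -4
x(Z) = 18 (x(Z) = 4 - (-4 - 10) = 4 - 1*(-14) = 4 + 14 = 18)
4346/x(-37) = 4346/18 = 4346*(1/18) = 2173/9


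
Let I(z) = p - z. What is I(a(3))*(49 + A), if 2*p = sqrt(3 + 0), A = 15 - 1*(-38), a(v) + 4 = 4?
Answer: 51*sqrt(3) ≈ 88.335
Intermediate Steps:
a(v) = 0 (a(v) = -4 + 4 = 0)
A = 53 (A = 15 + 38 = 53)
p = sqrt(3)/2 (p = sqrt(3 + 0)/2 = sqrt(3)/2 ≈ 0.86602)
I(z) = sqrt(3)/2 - z
I(a(3))*(49 + A) = (sqrt(3)/2 - 1*0)*(49 + 53) = (sqrt(3)/2 + 0)*102 = (sqrt(3)/2)*102 = 51*sqrt(3)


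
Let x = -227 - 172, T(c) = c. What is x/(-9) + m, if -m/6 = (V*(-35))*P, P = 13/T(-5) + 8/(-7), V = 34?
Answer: -80039/3 ≈ -26680.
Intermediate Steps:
P = -131/35 (P = 13/(-5) + 8/(-7) = 13*(-⅕) + 8*(-⅐) = -13/5 - 8/7 = -131/35 ≈ -3.7429)
m = -26724 (m = -6*34*(-35)*(-131)/35 = -(-7140)*(-131)/35 = -6*4454 = -26724)
x = -399
x/(-9) + m = -399/(-9) - 26724 = -399*(-⅑) - 26724 = 133/3 - 26724 = -80039/3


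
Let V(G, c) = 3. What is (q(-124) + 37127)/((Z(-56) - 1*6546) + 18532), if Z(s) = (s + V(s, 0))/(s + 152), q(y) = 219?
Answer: 3585216/1150603 ≈ 3.1159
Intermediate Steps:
Z(s) = (3 + s)/(152 + s) (Z(s) = (s + 3)/(s + 152) = (3 + s)/(152 + s))
(q(-124) + 37127)/((Z(-56) - 1*6546) + 18532) = (219 + 37127)/(((3 - 56)/(152 - 56) - 1*6546) + 18532) = 37346/((-53/96 - 6546) + 18532) = 37346/(-628469/96 + 18532) = 37346/(1150603/96) = 37346*(96/1150603) = 3585216/1150603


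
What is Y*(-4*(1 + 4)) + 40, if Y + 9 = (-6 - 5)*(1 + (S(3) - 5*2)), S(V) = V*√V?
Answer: -1760 + 660*√3 ≈ -616.85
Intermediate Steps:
S(V) = V^(3/2)
Y = 90 - 33*√3 (Y = -9 + (-6 - 5)*(1 + (3^(3/2) - 5*2)) = -9 - 11*(1 + (3*√3 - 10)) = -9 - 11*(1 + (-10 + 3*√3)) = -9 - 11*(-9 + 3*√3) = -9 + (99 - 33*√3) = 90 - 33*√3 ≈ 32.842)
Y*(-4*(1 + 4)) + 40 = (90 - 33*√3)*(-4*(1 + 4)) + 40 = (90 - 33*√3)*(-4*5) + 40 = (90 - 33*√3)*(-20) + 40 = (-1800 + 660*√3) + 40 = -1760 + 660*√3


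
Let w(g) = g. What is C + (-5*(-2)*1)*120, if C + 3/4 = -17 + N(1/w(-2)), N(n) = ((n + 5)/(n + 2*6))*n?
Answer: 108749/92 ≈ 1182.1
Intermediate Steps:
N(n) = n*(5 + n)/(12 + n) (N(n) = ((5 + n)/(n + 12))*n = ((5 + n)/(12 + n))*n = n*(5 + n)/(12 + n))
C = -1651/92 (C = -¾ + (-17 + (5 + 1/(-2))/((-2)*(12 + 1/(-2)))) = -¾ + (-17 - (5 - ½)/(2*(12 - ½))) = -¾ + (-17 - ½*9/2/23/2) = -¾ + (-17 - ½*2/23*9/2) = -¾ + (-17 - 9/46) = -¾ - 791/46 = -1651/92 ≈ -17.946)
C + (-5*(-2)*1)*120 = -1651/92 + (-5*(-2)*1)*120 = -1651/92 + (10*1)*120 = -1651/92 + 10*120 = -1651/92 + 1200 = 108749/92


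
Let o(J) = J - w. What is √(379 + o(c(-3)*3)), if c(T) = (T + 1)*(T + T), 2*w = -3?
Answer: 7*√34/2 ≈ 20.408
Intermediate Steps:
w = -3/2 (w = (½)*(-3) = -3/2 ≈ -1.5000)
c(T) = 2*T*(1 + T) (c(T) = (1 + T)*(2*T) = 2*T*(1 + T))
o(J) = 3/2 + J (o(J) = J - 1*(-3/2) = J + 3/2 = 3/2 + J)
√(379 + o(c(-3)*3)) = √(379 + (3/2 + (2*(-3)*(1 - 3))*3)) = √(379 + (3/2 + (2*(-3)*(-2))*3)) = √(379 + (3/2 + 12*3)) = √(379 + (3/2 + 36)) = √(379 + 75/2) = √(833/2) = 7*√34/2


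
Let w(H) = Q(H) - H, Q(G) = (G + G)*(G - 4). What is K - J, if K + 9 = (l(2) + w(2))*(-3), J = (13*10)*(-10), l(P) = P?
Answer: 1315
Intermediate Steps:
Q(G) = 2*G*(-4 + G) (Q(G) = (2*G)*(-4 + G) = 2*G*(-4 + G))
w(H) = -H + 2*H*(-4 + H) (w(H) = 2*H*(-4 + H) - H = -H + 2*H*(-4 + H))
J = -1300 (J = 130*(-10) = -1300)
K = 15 (K = -9 + (2 + 2*(-9 + 2*2))*(-3) = -9 + (2 + 2*(-9 + 4))*(-3) = -9 + (2 + 2*(-5))*(-3) = -9 + (2 - 10)*(-3) = -9 - 8*(-3) = -9 + 24 = 15)
K - J = 15 - 1*(-1300) = 15 + 1300 = 1315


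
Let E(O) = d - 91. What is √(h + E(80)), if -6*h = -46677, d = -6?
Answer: √30730/2 ≈ 87.650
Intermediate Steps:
E(O) = -97 (E(O) = -6 - 91 = -97)
h = 15559/2 (h = -⅙*(-46677) = 15559/2 ≈ 7779.5)
√(h + E(80)) = √(15559/2 - 97) = √(15365/2) = √30730/2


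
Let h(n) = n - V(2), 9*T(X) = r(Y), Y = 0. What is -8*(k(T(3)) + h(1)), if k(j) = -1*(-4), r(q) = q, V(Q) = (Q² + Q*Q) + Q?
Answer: 40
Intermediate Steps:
V(Q) = Q + 2*Q² (V(Q) = (Q² + Q²) + Q = 2*Q² + Q = Q + 2*Q²)
T(X) = 0 (T(X) = (⅑)*0 = 0)
h(n) = -10 + n (h(n) = n - 2*(1 + 2*2) = n - 2*(1 + 4) = n - 2*5 = n - 1*10 = n - 10 = -10 + n)
k(j) = 4
-8*(k(T(3)) + h(1)) = -8*(4 + (-10 + 1)) = -8*(4 - 9) = -8*(-5) = 40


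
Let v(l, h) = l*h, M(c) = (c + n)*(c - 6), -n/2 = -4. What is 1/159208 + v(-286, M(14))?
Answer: -8013893887/159208 ≈ -50336.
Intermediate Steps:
n = 8 (n = -2*(-4) = 8)
M(c) = (-6 + c)*(8 + c) (M(c) = (c + 8)*(c - 6) = (8 + c)*(-6 + c) = (-6 + c)*(8 + c))
v(l, h) = h*l
1/159208 + v(-286, M(14)) = 1/159208 + (-48 + 14**2 + 2*14)*(-286) = 1/159208 + (-48 + 196 + 28)*(-286) = 1/159208 + 176*(-286) = 1/159208 - 50336 = -8013893887/159208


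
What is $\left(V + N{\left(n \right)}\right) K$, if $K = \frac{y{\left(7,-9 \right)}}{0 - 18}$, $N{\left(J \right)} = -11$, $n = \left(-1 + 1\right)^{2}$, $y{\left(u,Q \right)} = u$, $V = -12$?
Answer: $\frac{161}{18} \approx 8.9444$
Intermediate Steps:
$n = 0$ ($n = 0^{2} = 0$)
$K = - \frac{7}{18}$ ($K = \frac{7}{0 - 18} = \frac{7}{-18} = 7 \left(- \frac{1}{18}\right) = - \frac{7}{18} \approx -0.38889$)
$\left(V + N{\left(n \right)}\right) K = \left(-12 - 11\right) \left(- \frac{7}{18}\right) = \left(-23\right) \left(- \frac{7}{18}\right) = \frac{161}{18}$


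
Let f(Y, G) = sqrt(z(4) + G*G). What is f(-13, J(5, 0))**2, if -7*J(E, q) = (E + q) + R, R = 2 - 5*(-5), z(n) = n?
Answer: 1220/49 ≈ 24.898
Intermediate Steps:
R = 27 (R = 2 + 25 = 27)
J(E, q) = -27/7 - E/7 - q/7 (J(E, q) = -((E + q) + 27)/7 = -(27 + E + q)/7 = -27/7 - E/7 - q/7)
f(Y, G) = sqrt(4 + G**2) (f(Y, G) = sqrt(4 + G*G) = sqrt(4 + G**2))
f(-13, J(5, 0))**2 = (sqrt(4 + (-27/7 - 1/7*5 - 1/7*0)**2))**2 = (sqrt(4 + (-27/7 - 5/7 + 0)**2))**2 = (sqrt(4 + (-32/7)**2))**2 = (sqrt(4 + 1024/49))**2 = (sqrt(1220/49))**2 = (2*sqrt(305)/7)**2 = 1220/49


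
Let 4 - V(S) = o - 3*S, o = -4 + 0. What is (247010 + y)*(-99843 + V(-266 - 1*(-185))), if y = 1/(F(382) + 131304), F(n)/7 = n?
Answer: -1655985951375459/66989 ≈ -2.4720e+10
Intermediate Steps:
F(n) = 7*n
o = -4
y = 1/133978 (y = 1/(7*382 + 131304) = 1/(2674 + 131304) = 1/133978 ≈ 7.4639e-6)
V(S) = 8 + 3*S (V(S) = 4 - (-4 - 3*S) = 4 + (4 + 3*S) = 8 + 3*S)
(247010 + y)*(-99843 + V(-266 - 1*(-185))) = (247010 + 1/133978)*(-99843 + (8 + 3*(-266 - 1*(-185)))) = 33093905781*(-99843 + (8 + 3*(-266 + 185)))/133978 = 33093905781*(-99843 + (8 + 3*(-81)))/133978 = 33093905781*(-99843 + (8 - 243))/133978 = 33093905781*(-99843 - 235)/133978 = (33093905781/133978)*(-100078) = -1655985951375459/66989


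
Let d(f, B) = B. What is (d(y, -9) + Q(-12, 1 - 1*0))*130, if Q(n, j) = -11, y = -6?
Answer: -2600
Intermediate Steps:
(d(y, -9) + Q(-12, 1 - 1*0))*130 = (-9 - 11)*130 = -20*130 = -2600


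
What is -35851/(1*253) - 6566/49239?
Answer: -1766928587/12457467 ≈ -141.84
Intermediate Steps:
-35851/(1*253) - 6566/49239 = -35851/253 - 6566*1/49239 = -35851*1/253 - 6566/49239 = -35851/253 - 6566/49239 = -1766928587/12457467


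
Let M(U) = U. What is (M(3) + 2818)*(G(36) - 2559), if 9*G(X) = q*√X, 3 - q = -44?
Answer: -21391643/3 ≈ -7.1305e+6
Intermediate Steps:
q = 47 (q = 3 - 1*(-44) = 3 + 44 = 47)
G(X) = 47*√X/9 (G(X) = (47*√X)/9 = 47*√X/9)
(M(3) + 2818)*(G(36) - 2559) = (3 + 2818)*(47*√36/9 - 2559) = 2821*((47/9)*6 - 2559) = 2821*(94/3 - 2559) = 2821*(-7583/3) = -21391643/3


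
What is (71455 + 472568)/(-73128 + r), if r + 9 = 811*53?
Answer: -544023/30154 ≈ -18.041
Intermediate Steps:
r = 42974 (r = -9 + 811*53 = -9 + 42983 = 42974)
(71455 + 472568)/(-73128 + r) = (71455 + 472568)/(-73128 + 42974) = 544023/(-30154) = 544023*(-1/30154) = -544023/30154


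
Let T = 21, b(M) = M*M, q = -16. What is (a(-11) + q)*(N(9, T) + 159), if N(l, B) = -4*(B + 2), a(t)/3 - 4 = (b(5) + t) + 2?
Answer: 2948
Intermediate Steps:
b(M) = M**2
a(t) = 93 + 3*t (a(t) = 12 + 3*((5**2 + t) + 2) = 12 + 3*((25 + t) + 2) = 12 + 3*(27 + t) = 12 + (81 + 3*t) = 93 + 3*t)
N(l, B) = -8 - 4*B (N(l, B) = -4*(2 + B) = -8 - 4*B)
(a(-11) + q)*(N(9, T) + 159) = ((93 + 3*(-11)) - 16)*((-8 - 4*21) + 159) = ((93 - 33) - 16)*((-8 - 84) + 159) = (60 - 16)*(-92 + 159) = 44*67 = 2948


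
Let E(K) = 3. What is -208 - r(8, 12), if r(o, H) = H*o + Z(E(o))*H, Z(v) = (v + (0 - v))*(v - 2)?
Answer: -304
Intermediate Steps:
Z(v) = 0 (Z(v) = (v - v)*(-2 + v) = 0*(-2 + v) = 0)
r(o, H) = H*o (r(o, H) = H*o + 0*H = H*o + 0 = H*o)
-208 - r(8, 12) = -208 - 12*8 = -208 - 1*96 = -208 - 96 = -304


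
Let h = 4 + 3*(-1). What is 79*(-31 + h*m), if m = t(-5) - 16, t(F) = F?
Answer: -4108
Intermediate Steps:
h = 1 (h = 4 - 3 = 1)
m = -21 (m = -5 - 16 = -21)
79*(-31 + h*m) = 79*(-31 + 1*(-21)) = 79*(-31 - 21) = 79*(-52) = -4108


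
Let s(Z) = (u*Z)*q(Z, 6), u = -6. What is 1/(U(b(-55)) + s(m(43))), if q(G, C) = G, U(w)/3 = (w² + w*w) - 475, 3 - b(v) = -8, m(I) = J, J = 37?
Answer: -1/8913 ≈ -0.00011220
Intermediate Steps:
m(I) = 37
b(v) = 11 (b(v) = 3 - 1*(-8) = 3 + 8 = 11)
U(w) = -1425 + 6*w² (U(w) = 3*((w² + w*w) - 475) = 3*((w² + w²) - 475) = 3*(2*w² - 475) = 3*(-475 + 2*w²) = -1425 + 6*w²)
s(Z) = -6*Z² (s(Z) = (-6*Z)*Z = -6*Z²)
1/(U(b(-55)) + s(m(43))) = 1/((-1425 + 6*11²) - 6*37²) = 1/((-1425 + 6*121) - 6*1369) = 1/((-1425 + 726) - 8214) = 1/(-699 - 8214) = 1/(-8913) = -1/8913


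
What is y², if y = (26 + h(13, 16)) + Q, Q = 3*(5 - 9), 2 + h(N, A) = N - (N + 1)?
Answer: 121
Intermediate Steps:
h(N, A) = -3 (h(N, A) = -2 + (N - (N + 1)) = -2 + (N - (1 + N)) = -2 + (N + (-1 - N)) = -2 - 1 = -3)
Q = -12 (Q = 3*(-4) = -12)
y = 11 (y = (26 - 3) - 12 = 23 - 12 = 11)
y² = 11² = 121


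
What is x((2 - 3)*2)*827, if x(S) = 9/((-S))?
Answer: 7443/2 ≈ 3721.5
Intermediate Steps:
x(S) = -9/S (x(S) = 9*(-1/S) = -9/S)
x((2 - 3)*2)*827 = -9*1/(2*(2 - 3))*827 = -9/((-1*2))*827 = -9/(-2)*827 = -9*(-½)*827 = (9/2)*827 = 7443/2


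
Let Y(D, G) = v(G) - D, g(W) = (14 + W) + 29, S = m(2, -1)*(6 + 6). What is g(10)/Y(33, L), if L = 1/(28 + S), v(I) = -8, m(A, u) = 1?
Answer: -53/41 ≈ -1.2927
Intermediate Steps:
S = 12 (S = 1*(6 + 6) = 1*12 = 12)
g(W) = 43 + W
L = 1/40 (L = 1/(28 + 12) = 1/40 ≈ 0.025000)
Y(D, G) = -8 - D
g(10)/Y(33, L) = (43 + 10)/(-8 - 1*33) = 53/(-8 - 33) = 53/(-41) = 53*(-1/41) = -53/41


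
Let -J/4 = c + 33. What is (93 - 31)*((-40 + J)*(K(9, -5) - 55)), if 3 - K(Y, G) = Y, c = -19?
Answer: 363072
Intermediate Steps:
K(Y, G) = 3 - Y
J = -56 (J = -4*(-19 + 33) = -4*14 = -56)
(93 - 31)*((-40 + J)*(K(9, -5) - 55)) = (93 - 31)*((-40 - 56)*((3 - 1*9) - 55)) = 62*(-96*((3 - 9) - 55)) = 62*(-96*(-6 - 55)) = 62*(-96*(-61)) = 62*5856 = 363072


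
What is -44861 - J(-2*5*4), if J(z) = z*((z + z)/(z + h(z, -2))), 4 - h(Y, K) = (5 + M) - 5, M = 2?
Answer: -850759/19 ≈ -44777.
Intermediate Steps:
h(Y, K) = 2 (h(Y, K) = 4 - ((5 + 2) - 5) = 4 - (7 - 5) = 4 - 1*2 = 4 - 2 = 2)
J(z) = 2*z**2/(2 + z) (J(z) = z*((z + z)/(z + 2)) = z*((2*z)/(2 + z)) = z*(2*z/(2 + z)) = 2*z**2/(2 + z))
-44861 - J(-2*5*4) = -44861 - 2*(-2*5*4)**2/(2 - 2*5*4) = -44861 - 2*(-10*4)**2/(2 - 10*4) = -44861 - 2*(-40)**2/(2 - 40) = -44861 - 2*1600/(-38) = -44861 - 2*1600*(-1)/38 = -44861 - 1*(-1600/19) = -44861 + 1600/19 = -850759/19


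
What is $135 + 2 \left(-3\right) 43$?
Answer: $-123$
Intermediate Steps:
$135 + 2 \left(-3\right) 43 = 135 - 258 = -123$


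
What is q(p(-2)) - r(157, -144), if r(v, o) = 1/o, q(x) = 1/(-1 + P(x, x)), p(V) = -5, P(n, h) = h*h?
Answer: 7/144 ≈ 0.048611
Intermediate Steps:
P(n, h) = h**2
q(x) = 1/(-1 + x**2)
q(p(-2)) - r(157, -144) = 1/(-1 + (-5)**2) - 1/(-144) = 1/(-1 + 25) - 1*(-1/144) = 1/24 + 1/144 = 7/144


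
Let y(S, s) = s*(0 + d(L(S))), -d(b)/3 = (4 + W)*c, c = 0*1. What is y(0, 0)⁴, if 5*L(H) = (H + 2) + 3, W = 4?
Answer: 0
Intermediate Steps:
L(H) = 1 + H/5 (L(H) = ((H + 2) + 3)/5 = ((2 + H) + 3)/5 = (5 + H)/5 = 1 + H/5)
c = 0
d(b) = 0 (d(b) = -3*(4 + 4)*0 = -24*0 = -3*0 = 0)
y(S, s) = 0 (y(S, s) = s*(0 + 0) = s*0 = 0)
y(0, 0)⁴ = 0⁴ = 0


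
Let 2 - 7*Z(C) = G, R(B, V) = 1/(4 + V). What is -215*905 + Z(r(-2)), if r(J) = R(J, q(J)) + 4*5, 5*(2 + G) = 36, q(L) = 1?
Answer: -6810141/35 ≈ -1.9458e+5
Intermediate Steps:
G = 26/5 (G = -2 + (⅕)*36 = -2 + 36/5 = 26/5 ≈ 5.2000)
r(J) = 101/5 (r(J) = 1/(4 + 1) + 4*5 = 1/5 + 20 = ⅕ + 20 = 101/5)
Z(C) = -16/35 (Z(C) = 2/7 - ⅐*26/5 = 2/7 - 26/35 = -16/35)
-215*905 + Z(r(-2)) = -215*905 - 16/35 = -194575 - 16/35 = -6810141/35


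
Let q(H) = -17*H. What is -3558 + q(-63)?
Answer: -2487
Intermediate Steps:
q(H) = -17*H
-3558 + q(-63) = -3558 - 17*(-63) = -3558 + 1071 = -2487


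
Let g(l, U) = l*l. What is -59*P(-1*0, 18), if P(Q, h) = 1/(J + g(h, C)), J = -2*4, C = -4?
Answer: -59/316 ≈ -0.18671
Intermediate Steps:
g(l, U) = l²
J = -8
P(Q, h) = 1/(-8 + h²)
-59*P(-1*0, 18) = -59/(-8 + 18²) = -59/(-8 + 324) = -59/316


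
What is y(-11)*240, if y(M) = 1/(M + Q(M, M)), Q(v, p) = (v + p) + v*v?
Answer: 30/11 ≈ 2.7273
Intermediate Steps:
Q(v, p) = p + v + v² (Q(v, p) = (p + v) + v² = p + v + v²)
y(M) = 1/(M² + 3*M) (y(M) = 1/(M + (M + M + M²)) = 1/(M + (M² + 2*M)) = 1/(M² + 3*M))
y(-11)*240 = (1/((-11)*(3 - 11)))*240 = -1/11/(-8)*240 = -1/11*(-⅛)*240 = (1/88)*240 = 30/11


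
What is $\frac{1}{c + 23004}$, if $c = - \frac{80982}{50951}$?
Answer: $\frac{50951}{1171995822} \approx 4.3474 \cdot 10^{-5}$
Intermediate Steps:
$c = - \frac{80982}{50951}$ ($c = \left(-80982\right) \frac{1}{50951} = - \frac{80982}{50951} \approx -1.5894$)
$\frac{1}{c + 23004} = \frac{1}{- \frac{80982}{50951} + 23004} = \frac{1}{\frac{1171995822}{50951}} = \frac{50951}{1171995822}$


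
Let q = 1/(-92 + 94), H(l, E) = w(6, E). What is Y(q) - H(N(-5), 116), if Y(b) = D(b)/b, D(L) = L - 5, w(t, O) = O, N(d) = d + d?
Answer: -125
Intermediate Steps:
N(d) = 2*d
D(L) = -5 + L
H(l, E) = E
q = ½ (q = 1/2 = ½ ≈ 0.50000)
Y(b) = (-5 + b)/b
Y(q) - H(N(-5), 116) = (-5 + ½)/(½) - 1*116 = 2*(-9/2) - 116 = -9 - 116 = -125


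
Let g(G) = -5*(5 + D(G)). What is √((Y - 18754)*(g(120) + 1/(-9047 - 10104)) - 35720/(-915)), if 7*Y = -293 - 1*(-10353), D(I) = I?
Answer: 2*√1628440425380280420678/24532431 ≈ 3289.8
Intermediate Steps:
Y = 10060/7 (Y = (-293 - 1*(-10353))/7 = (-293 + 10353)/7 = (⅐)*10060 = 10060/7 ≈ 1437.1)
g(G) = -25 - 5*G (g(G) = -5*(5 + G) = -25 - 5*G)
√((Y - 18754)*(g(120) + 1/(-9047 - 10104)) - 35720/(-915)) = √((10060/7 - 18754)*((-25 - 5*120) + 1/(-9047 - 10104)) - 35720/(-915)) = √(-121218*((-25 - 600) + 1/(-19151))/7 - 35720*(-1/915)) = √(-121218*(-625 - 1/19151)/7 + 7144/183) = √(-121218/7*(-11969376/19151) + 7144/183) = √(1450903819968/134057 + 7144/183) = √(265516356757352/24532431) = 2*√1628440425380280420678/24532431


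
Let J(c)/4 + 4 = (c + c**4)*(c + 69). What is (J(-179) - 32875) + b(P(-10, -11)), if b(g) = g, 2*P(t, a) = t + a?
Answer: -903430507563/2 ≈ -4.5172e+11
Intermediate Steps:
P(t, a) = a/2 + t/2 (P(t, a) = (t + a)/2 = (a + t)/2 = a/2 + t/2)
J(c) = -16 + 4*(69 + c)*(c + c**4) (J(c) = -16 + 4*((c + c**4)*(c + 69)) = -16 + 4*((c + c**4)*(69 + c)) = -16 + 4*((69 + c)*(c + c**4)) = -16 + 4*(69 + c)*(c + c**4))
(J(-179) - 32875) + b(P(-10, -11)) = ((-16 + 4*(-179)**2 + 4*(-179)**5 + 276*(-179) + 276*(-179)**4) - 32875) + ((1/2)*(-11) + (1/2)*(-10)) = ((-16 + 4*32041 + 4*(-183765996899) - 49404 + 276*1026625681) - 32875) + (-11/2 - 5) = ((-16 + 128164 - 735063987596 - 49404 + 283348687956) - 32875) - 21/2 = (-451715220896 - 32875) - 21/2 = -451715253771 - 21/2 = -903430507563/2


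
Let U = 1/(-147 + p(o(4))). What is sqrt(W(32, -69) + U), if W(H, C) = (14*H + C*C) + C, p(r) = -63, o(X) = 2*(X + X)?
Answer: sqrt(226673790)/210 ≈ 71.694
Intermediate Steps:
o(X) = 4*X (o(X) = 2*(2*X) = 4*X)
W(H, C) = C + C**2 + 14*H (W(H, C) = (14*H + C**2) + C = (C**2 + 14*H) + C = C + C**2 + 14*H)
U = -1/210 (U = 1/(-147 - 63) = 1/(-210) = -1/210 ≈ -0.0047619)
sqrt(W(32, -69) + U) = sqrt((-69 + (-69)**2 + 14*32) - 1/210) = sqrt((-69 + 4761 + 448) - 1/210) = sqrt(5140 - 1/210) = sqrt(1079399/210) = sqrt(226673790)/210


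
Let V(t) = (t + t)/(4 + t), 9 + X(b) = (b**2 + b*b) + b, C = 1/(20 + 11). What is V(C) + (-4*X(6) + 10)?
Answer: -33248/125 ≈ -265.98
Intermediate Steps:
C = 1/31 ≈ 0.032258
X(b) = -9 + b + 2*b**2 (X(b) = -9 + ((b**2 + b*b) + b) = -9 + ((b**2 + b**2) + b) = -9 + (2*b**2 + b) = -9 + (b + 2*b**2) = -9 + b + 2*b**2)
V(t) = 2*t/(4 + t) (V(t) = (2*t)/(4 + t) = 2*t/(4 + t))
V(C) + (-4*X(6) + 10) = 2*(1/31)/(4 + 1/31) + (-4*(-9 + 6 + 2*6**2) + 10) = 2*(1/31)/(125/31) + (-4*(-9 + 6 + 2*36) + 10) = 2*(1/31)*(31/125) + (-4*(-9 + 6 + 72) + 10) = 2/125 + (-4*69 + 10) = 2/125 + (-276 + 10) = 2/125 - 266 = -33248/125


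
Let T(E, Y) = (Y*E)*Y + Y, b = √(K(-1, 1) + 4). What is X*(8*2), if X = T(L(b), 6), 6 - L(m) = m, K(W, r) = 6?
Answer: 3552 - 576*√10 ≈ 1730.5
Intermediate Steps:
b = √10 (b = √(6 + 4) = √10 ≈ 3.1623)
L(m) = 6 - m
T(E, Y) = Y + E*Y² (T(E, Y) = (E*Y)*Y + Y = E*Y² + Y = Y + E*Y²)
X = 222 - 36*√10 (X = 6*(1 + (6 - √10)*6) = 6*(1 + (36 - 6*√10)) = 6*(37 - 6*√10) = 222 - 36*√10 ≈ 108.16)
X*(8*2) = (222 - 36*√10)*(8*2) = (222 - 36*√10)*16 = 3552 - 576*√10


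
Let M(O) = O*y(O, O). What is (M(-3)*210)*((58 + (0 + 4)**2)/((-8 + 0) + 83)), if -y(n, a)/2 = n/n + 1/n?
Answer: 4144/5 ≈ 828.80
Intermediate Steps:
y(n, a) = -2 - 2/n (y(n, a) = -2*(n/n + 1/n) = -2*(1 + 1/n) = -2 - 2/n)
M(O) = O*(-2 - 2/O)
(M(-3)*210)*((58 + (0 + 4)**2)/((-8 + 0) + 83)) = ((-2 - 2*(-3))*210)*((58 + (0 + 4)**2)/((-8 + 0) + 83)) = ((-2 + 6)*210)*((58 + 4**2)/(-8 + 83)) = (4*210)*((58 + 16)/75) = 840*(74*(1/75)) = 840*(74/75) = 4144/5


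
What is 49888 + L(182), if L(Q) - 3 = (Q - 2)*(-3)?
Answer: 49351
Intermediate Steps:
L(Q) = 9 - 3*Q (L(Q) = 3 + (Q - 2)*(-3) = 3 + (-2 + Q)*(-3) = 3 + (6 - 3*Q) = 9 - 3*Q)
49888 + L(182) = 49888 + (9 - 3*182) = 49888 + (9 - 546) = 49888 - 537 = 49351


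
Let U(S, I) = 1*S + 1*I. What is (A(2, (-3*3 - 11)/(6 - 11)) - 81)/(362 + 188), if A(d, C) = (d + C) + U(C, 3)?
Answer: -34/275 ≈ -0.12364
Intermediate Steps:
U(S, I) = I + S (U(S, I) = S + I = I + S)
A(d, C) = 3 + d + 2*C (A(d, C) = (d + C) + (3 + C) = (C + d) + (3 + C) = 3 + d + 2*C)
(A(2, (-3*3 - 11)/(6 - 11)) - 81)/(362 + 188) = ((3 + 2 + 2*((-3*3 - 11)/(6 - 11))) - 81)/(362 + 188) = ((3 + 2 + 2*((-9 - 11)/(-5))) - 81)/550 = ((3 + 2 + 2*(-20*(-1/5))) - 81)*(1/550) = ((3 + 2 + 2*4) - 81)*(1/550) = ((3 + 2 + 8) - 81)*(1/550) = (13 - 81)*(1/550) = -68*1/550 = -34/275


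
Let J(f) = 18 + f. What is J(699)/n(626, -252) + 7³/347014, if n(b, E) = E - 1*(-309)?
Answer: 82942863/6593266 ≈ 12.580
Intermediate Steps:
n(b, E) = 309 + E (n(b, E) = E + 309 = 309 + E)
J(699)/n(626, -252) + 7³/347014 = (18 + 699)/(309 - 252) + 7³/347014 = 717/57 + 343*(1/347014) = 717*(1/57) + 343/347014 = 239/19 + 343/347014 = 82942863/6593266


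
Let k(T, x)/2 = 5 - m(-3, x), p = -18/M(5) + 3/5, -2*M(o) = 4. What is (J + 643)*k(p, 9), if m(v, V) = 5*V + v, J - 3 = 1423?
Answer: -153106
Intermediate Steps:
J = 1426 (J = 3 + 1423 = 1426)
m(v, V) = v + 5*V
M(o) = -2 (M(o) = -½*4 = -2)
p = 48/5 (p = -18/(-2) + 3/5 = -18*(-½) + 3*(⅕) = 9 + ⅗ = 48/5 ≈ 9.6000)
k(T, x) = 16 - 10*x (k(T, x) = 2*(5 - (-3 + 5*x)) = 2*(5 + (3 - 5*x)) = 2*(8 - 5*x) = 16 - 10*x)
(J + 643)*k(p, 9) = (1426 + 643)*(16 - 10*9) = 2069*(16 - 90) = 2069*(-74) = -153106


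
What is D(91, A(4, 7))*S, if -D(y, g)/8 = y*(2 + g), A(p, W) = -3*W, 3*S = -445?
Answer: -6155240/3 ≈ -2.0517e+6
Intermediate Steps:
S = -445/3 (S = (1/3)*(-445) = -445/3 ≈ -148.33)
D(y, g) = -8*y*(2 + g)
D(91, A(4, 7))*S = -8*91*(2 - 3*7)*(-445/3) = -8*91*(2 - 21)*(-445/3) = -8*91*(-19)*(-445/3) = 13832*(-445/3) = -6155240/3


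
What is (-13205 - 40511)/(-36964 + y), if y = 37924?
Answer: -13429/240 ≈ -55.954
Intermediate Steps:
(-13205 - 40511)/(-36964 + y) = (-13205 - 40511)/(-36964 + 37924) = -53716/960 = -53716*1/960 = -13429/240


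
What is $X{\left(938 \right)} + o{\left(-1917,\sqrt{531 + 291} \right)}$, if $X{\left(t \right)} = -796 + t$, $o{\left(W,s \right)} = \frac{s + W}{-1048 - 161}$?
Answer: $\frac{57865}{403} - \frac{\sqrt{822}}{1209} \approx 143.56$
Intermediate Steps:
$o{\left(W,s \right)} = - \frac{W}{1209} - \frac{s}{1209}$ ($o{\left(W,s \right)} = \frac{W + s}{-1209} = \left(W + s\right) \left(- \frac{1}{1209}\right) = - \frac{W}{1209} - \frac{s}{1209}$)
$X{\left(938 \right)} + o{\left(-1917,\sqrt{531 + 291} \right)} = \left(-796 + 938\right) - \left(- \frac{639}{403} + \frac{\sqrt{531 + 291}}{1209}\right) = 142 + \left(\frac{639}{403} - \frac{\sqrt{822}}{1209}\right) = \frac{57865}{403} - \frac{\sqrt{822}}{1209}$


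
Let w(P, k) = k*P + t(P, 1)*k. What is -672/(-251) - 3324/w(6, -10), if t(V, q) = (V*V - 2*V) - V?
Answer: 82967/5020 ≈ 16.527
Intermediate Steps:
t(V, q) = V² - 3*V (t(V, q) = (V² - 2*V) - V = V² - 3*V)
w(P, k) = P*k + P*k*(-3 + P) (w(P, k) = k*P + (P*(-3 + P))*k = P*k + P*k*(-3 + P))
-672/(-251) - 3324/w(6, -10) = -672/(-251) - 3324*(-1/(60*(-2 + 6))) = -672*(-1/251) - 3324/(6*(-10)*4) = 672/251 - 3324/(-240) = 672/251 - 3324*(-1/240) = 672/251 + 277/20 = 82967/5020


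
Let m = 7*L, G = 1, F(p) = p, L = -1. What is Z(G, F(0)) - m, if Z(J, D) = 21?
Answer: 28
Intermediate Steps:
m = -7 (m = 7*(-1) = -7)
Z(G, F(0)) - m = 21 - 1*(-7) = 21 + 7 = 28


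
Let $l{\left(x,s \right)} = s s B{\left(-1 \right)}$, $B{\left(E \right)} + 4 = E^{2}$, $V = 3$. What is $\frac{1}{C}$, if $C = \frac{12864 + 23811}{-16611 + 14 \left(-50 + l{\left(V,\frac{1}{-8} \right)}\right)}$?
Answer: $- \frac{553973}{1173600} \approx -0.47203$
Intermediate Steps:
$B{\left(E \right)} = -4 + E^{2}$
$l{\left(x,s \right)} = - 3 s^{2}$ ($l{\left(x,s \right)} = s s \left(-4 + \left(-1\right)^{2}\right) = s^{2} \left(-4 + 1\right) = s^{2} \left(-3\right) = - 3 s^{2}$)
$C = - \frac{1173600}{553973}$ ($C = \frac{12864 + 23811}{-16611 + 14 \left(-50 - 3 \left(\frac{1}{-8}\right)^{2}\right)} = \frac{36675}{-16611 + 14 \left(-50 - 3 \left(- \frac{1}{8}\right)^{2}\right)} = \frac{36675}{-16611 + 14 \left(-50 - \frac{3}{64}\right)} = \frac{36675}{-16611 + 14 \left(- \frac{3203}{64}\right)} = \frac{36675}{-16611 - \frac{22421}{32}} = \frac{36675}{- \frac{553973}{32}} = 36675 \left(- \frac{32}{553973}\right) = - \frac{1173600}{553973} \approx -2.1185$)
$\frac{1}{C} = \frac{1}{- \frac{1173600}{553973}} = - \frac{553973}{1173600}$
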